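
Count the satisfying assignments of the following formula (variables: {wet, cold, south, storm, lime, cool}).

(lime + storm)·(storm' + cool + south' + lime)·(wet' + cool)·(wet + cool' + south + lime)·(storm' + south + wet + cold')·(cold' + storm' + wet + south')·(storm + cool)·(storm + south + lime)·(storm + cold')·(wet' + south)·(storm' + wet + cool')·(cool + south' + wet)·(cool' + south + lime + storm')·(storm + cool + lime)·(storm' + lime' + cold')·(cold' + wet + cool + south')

There are 2^6 = 64 truth assignments over (wet, cold, south, storm, lime, cool).
Split on south. With south = 1, the clauses containing south are satisfied and south' drops from the rest; 5 of the 2^5 = 32 assignments to the other variables satisfy what remains.
With south = 0, by the same count on the reduced clause set, 3 assignments work.
Total: 5 + 3 = 8.

8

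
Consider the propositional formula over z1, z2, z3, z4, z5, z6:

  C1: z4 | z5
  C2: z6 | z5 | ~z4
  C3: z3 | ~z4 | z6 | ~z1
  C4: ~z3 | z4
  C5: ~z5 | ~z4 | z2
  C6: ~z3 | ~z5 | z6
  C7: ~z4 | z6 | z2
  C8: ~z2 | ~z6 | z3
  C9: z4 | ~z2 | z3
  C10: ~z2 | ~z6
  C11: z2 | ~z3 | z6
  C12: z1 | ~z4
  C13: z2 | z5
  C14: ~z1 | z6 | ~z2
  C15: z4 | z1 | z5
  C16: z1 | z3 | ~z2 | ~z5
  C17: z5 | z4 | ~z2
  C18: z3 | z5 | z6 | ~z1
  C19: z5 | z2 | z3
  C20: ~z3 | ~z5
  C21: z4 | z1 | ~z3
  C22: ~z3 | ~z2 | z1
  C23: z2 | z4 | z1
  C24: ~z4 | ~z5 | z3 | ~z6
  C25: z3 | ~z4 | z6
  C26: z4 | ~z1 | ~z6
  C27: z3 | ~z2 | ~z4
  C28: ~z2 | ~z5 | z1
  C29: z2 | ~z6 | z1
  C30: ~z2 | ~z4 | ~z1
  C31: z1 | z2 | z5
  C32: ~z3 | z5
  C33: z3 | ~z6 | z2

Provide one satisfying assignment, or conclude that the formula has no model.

Branch on z4: set z4 = 0.
(z5) alone gives z5 = 1.
(~z3) alone gives z3 = 0.
(~z2) alone gives z2 = 0.
(z1) alone gives z1 = 1.
(~z6) alone gives z6 = 0.
This assignment satisfies each clause.

z1 ↦ 1,  z2 ↦ 0,  z3 ↦ 0,  z4 ↦ 0,  z5 ↦ 1,  z6 ↦ 0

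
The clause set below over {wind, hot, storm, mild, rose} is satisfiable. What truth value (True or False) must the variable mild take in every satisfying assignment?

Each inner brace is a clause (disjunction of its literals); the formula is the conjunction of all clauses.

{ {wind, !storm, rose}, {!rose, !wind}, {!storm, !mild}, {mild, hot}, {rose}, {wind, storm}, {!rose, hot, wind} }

Suppose mild = true.
Unit clause (!storm) forces storm = false.
Unit clause (rose) forces rose = true.
Unit clause (!wind) forces wind = false.
That conflicts with the unit clause (wind).
So every satisfying assignment has mild = False.

False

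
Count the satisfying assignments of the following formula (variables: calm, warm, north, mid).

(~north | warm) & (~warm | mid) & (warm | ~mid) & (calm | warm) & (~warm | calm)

3

There are 2^4 = 16 truth assignments over (calm, warm, north, mid).
Split on calm. With calm = 1, the clauses containing calm are satisfied and ~calm drops from the rest; 3 of the 2^3 = 8 assignments to the other variables satisfy what remains.
With calm = 0, by the same count on the reduced clause set, 0 assignments work.
(One model: calm=T, warm=F, north=F, mid=F.)
Total: 3 + 0 = 3.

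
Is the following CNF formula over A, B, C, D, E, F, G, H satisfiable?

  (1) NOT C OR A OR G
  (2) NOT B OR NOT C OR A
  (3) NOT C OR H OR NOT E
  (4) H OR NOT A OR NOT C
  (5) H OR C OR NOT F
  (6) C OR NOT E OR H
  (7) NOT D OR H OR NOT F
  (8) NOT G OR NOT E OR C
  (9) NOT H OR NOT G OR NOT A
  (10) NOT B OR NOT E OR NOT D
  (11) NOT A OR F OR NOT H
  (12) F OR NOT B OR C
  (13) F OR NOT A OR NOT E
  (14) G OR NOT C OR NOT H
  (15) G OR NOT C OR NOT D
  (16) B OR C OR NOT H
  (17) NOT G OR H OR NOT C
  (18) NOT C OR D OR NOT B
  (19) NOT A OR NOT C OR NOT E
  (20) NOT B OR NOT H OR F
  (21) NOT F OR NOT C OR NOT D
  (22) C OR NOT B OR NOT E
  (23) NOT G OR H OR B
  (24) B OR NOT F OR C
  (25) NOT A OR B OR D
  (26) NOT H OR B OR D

Case C = false:
Case H = true:
The clause (B) is unit, so B = true.
The clause (F) is unit, so F = true.
The clause (NOT E) is unit, so E = false.
Case G = false:
Every clause is now satisfied; A, D are unconstrained.
A satisfying assignment: A=true,  B=true,  C=false,  D=true,  E=false,  F=true,  G=false,  H=true.

Satisfiable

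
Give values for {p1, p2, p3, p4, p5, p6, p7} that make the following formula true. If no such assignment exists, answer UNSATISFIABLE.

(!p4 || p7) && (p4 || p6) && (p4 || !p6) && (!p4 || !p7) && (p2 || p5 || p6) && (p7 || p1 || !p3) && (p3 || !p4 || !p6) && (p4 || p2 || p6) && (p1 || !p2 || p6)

Try p4 = false.
From the singleton clause (p6), p6 = true.
Now (!p6) is unsatisfied and unit — conflict.
That branch fails; take p4 = true instead.
From the singleton clause (p7), p7 = true.
Now (!p7) is unsatisfied and unit — conflict.
Either choice for p4 ends in contradiction.

UNSATISFIABLE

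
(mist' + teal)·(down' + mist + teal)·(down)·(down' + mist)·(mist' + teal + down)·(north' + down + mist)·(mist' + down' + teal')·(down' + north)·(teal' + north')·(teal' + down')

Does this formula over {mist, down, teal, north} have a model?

From the singleton clause (down), down = 1.
From the singleton clause (mist), mist = 1.
From the singleton clause (teal), teal = 1.
But (teal') is also a unit clause — contradiction.
No assignment satisfies every clause.

No, unsatisfiable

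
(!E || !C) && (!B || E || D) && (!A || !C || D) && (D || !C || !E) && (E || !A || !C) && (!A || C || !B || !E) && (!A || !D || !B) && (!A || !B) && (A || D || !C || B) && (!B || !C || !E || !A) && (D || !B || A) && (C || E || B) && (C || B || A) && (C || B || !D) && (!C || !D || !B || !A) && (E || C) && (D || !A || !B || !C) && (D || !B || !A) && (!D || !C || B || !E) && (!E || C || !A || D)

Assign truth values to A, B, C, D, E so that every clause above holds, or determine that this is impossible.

Suppose E = false.
(C) alone gives C = true.
(!A) alone gives A = false.
Suppose B = true.
(D) alone gives D = true.
Every clause now holds.

A ↦ false,  B ↦ true,  C ↦ true,  D ↦ true,  E ↦ false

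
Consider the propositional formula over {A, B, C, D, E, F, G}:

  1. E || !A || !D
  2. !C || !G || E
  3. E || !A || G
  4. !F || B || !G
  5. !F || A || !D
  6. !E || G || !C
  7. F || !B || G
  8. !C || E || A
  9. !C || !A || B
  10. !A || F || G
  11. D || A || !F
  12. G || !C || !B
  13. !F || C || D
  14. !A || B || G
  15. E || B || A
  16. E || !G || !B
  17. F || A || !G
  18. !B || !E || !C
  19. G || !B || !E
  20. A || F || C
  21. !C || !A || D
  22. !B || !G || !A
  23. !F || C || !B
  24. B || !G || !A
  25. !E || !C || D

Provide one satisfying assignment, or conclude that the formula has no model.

Try E = true.
Try G = true.
Try F = false.
From the singleton clause (A), A = true.
From the singleton clause (!B), B = false.
Now (B) is unsatisfied and unit — conflict.
Undo F and try F = true.
From the singleton clause (B), B = true.
From the singleton clause (!C), C = false.
Now (C) is unsatisfied and unit — conflict.
Both values of F lead to a conflict.
Undo G and try G = false.
From the singleton clause (!C), C = false.
From the singleton clause (!B), B = false.
From the singleton clause (!A), A = false.
From the singleton clause (F), F = true.
From the singleton clause (!D), D = false.
Now (D) is unsatisfied and unit — conflict.
Both values of G lead to a conflict.
Undo E and try E = false.
Try A = false.
From the singleton clause (!C), C = false.
From the singleton clause (B), B = true.
From the singleton clause (!G), G = false.
From the singleton clause (F), F = true.
Now (!F) is unsatisfied and unit — conflict.
Undo A and try A = true.
From the singleton clause (!D), D = false.
From the singleton clause (G), G = true.
From the singleton clause (!C), C = false.
From the singleton clause (!F), F = false.
From the singleton clause (!B), B = false.
Now (B) is unsatisfied and unit — conflict.
Both values of A lead to a conflict.
Both values of E lead to a conflict.

UNSATISFIABLE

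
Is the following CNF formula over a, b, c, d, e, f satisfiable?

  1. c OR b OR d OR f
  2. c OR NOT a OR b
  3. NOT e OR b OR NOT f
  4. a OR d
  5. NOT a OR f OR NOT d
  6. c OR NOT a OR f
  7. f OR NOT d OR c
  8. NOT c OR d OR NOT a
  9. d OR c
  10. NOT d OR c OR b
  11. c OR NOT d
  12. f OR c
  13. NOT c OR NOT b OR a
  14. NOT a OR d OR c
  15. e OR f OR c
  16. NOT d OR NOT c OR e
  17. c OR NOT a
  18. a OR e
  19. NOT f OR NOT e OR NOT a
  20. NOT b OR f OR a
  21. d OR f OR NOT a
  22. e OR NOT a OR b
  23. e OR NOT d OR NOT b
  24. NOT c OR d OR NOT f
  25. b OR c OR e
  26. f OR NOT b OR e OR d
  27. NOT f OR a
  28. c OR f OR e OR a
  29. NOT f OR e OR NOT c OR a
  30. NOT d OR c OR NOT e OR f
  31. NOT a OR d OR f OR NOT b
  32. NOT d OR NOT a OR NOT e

Satisfiable

Case a = false:
The clause (d) is unit, so d = true.
The clause (c) is unit, so c = true.
The clause (NOT b) is unit, so b = false.
The clause (e) is unit, so e = true.
The clause (NOT f) is unit, so f = false.
All clauses are satisfied.
A satisfying assignment: a=false; b=false; c=true; d=true; e=true; f=false.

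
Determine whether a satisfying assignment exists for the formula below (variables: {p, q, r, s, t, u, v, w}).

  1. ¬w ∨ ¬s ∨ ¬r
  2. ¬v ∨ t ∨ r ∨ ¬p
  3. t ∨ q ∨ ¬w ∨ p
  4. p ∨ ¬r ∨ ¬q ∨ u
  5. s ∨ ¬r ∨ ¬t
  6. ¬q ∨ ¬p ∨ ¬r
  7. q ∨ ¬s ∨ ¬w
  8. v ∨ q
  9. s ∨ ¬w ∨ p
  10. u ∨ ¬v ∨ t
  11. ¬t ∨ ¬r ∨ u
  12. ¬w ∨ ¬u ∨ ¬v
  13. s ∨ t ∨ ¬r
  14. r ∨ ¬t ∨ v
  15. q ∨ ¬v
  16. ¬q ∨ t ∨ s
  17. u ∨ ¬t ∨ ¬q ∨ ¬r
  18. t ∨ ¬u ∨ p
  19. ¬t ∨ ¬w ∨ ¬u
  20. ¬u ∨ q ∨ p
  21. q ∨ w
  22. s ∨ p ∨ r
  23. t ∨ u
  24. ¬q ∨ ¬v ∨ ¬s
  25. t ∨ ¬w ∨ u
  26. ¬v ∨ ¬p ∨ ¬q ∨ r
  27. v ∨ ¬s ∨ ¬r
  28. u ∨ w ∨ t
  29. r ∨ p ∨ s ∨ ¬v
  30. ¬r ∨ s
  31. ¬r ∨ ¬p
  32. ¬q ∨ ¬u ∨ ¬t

Case v = False:
From the singleton clause (q), q = True.
Case p = True:
From the singleton clause (¬r), r = False.
From the singleton clause (¬t), t = False.
From the singleton clause (s), s = True.
From the singleton clause (u), u = True.
Every clause is now satisfied; w is unconstrained.
A satisfying assignment: p: True,  q: True,  r: False,  s: True,  t: False,  u: True,  v: False,  w: True.

Satisfiable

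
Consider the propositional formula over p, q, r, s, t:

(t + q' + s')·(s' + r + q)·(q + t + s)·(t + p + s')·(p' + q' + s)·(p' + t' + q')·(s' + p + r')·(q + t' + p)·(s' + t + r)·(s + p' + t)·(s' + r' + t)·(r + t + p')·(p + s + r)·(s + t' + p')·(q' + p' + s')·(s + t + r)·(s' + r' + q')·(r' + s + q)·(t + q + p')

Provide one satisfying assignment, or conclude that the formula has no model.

p=0; q=1; r=0; s=1; t=1

Try t = 1.
Try p = 0.
(q) alone gives q = 1.
Try s = 1.
(r') alone gives r = 0.
Every clause now holds.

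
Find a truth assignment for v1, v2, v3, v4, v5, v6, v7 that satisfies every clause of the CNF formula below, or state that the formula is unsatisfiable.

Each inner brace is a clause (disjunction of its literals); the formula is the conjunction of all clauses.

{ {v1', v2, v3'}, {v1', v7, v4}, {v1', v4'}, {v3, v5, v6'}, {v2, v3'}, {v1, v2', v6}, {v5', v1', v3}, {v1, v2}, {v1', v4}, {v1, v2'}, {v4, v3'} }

Suppose v1 = 0.
From the singleton clause (v2), v2 = 1.
But (v2') is also a unit clause — contradiction.
That branch fails; take v1 = 1 instead.
From the singleton clause (v4'), v4 = 0.
But (v4) is also a unit clause — contradiction.
Either choice for v1 ends in contradiction.

UNSATISFIABLE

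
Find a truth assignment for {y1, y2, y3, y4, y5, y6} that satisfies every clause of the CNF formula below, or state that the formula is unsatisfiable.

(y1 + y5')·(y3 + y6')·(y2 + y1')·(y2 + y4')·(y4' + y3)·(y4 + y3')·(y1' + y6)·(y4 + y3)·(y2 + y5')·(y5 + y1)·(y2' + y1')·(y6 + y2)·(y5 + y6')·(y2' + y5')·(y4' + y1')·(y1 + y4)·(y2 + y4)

UNSATISFIABLE

Try y1 = 1.
Unit clause (y2) forces y2 = 1.
That conflicts with the unit clause (y2').
Undo y1 and try y1 = 0.
Unit clause (y5') forces y5 = 0.
That conflicts with the unit clause (y5).
Both values of y1 lead to a conflict.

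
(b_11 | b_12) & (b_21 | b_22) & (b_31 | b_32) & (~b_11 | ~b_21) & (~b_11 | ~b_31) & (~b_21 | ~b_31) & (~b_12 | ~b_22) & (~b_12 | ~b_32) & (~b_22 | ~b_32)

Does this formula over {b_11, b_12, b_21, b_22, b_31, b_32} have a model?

Try b_11 = 1.
From the singleton clause (~b_21), b_21 = 0.
From the singleton clause (b_22), b_22 = 1.
From the singleton clause (~b_31), b_31 = 0.
From the singleton clause (b_32), b_32 = 1.
Now (~b_32) is unsatisfied and unit — conflict.
So b_11 must be the other value — set b_11 = 0.
From the singleton clause (b_12), b_12 = 1.
From the singleton clause (~b_22), b_22 = 0.
From the singleton clause (b_21), b_21 = 1.
From the singleton clause (~b_31), b_31 = 0.
From the singleton clause (b_32), b_32 = 1.
Now (~b_32) is unsatisfied and unit — conflict.
Both values of b_11 lead to a conflict.
No assignment satisfies every clause.

Unsatisfiable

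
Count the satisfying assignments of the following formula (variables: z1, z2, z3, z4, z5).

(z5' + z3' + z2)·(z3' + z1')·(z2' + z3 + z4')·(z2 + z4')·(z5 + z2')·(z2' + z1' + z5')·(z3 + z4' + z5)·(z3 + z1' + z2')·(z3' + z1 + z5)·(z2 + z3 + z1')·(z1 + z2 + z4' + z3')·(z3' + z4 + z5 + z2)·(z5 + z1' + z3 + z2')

5

There are 2^5 = 32 truth assignments over (z1, z2, z3, z4, z5).
Split on z4. With z4 = 1, the clauses containing z4 are satisfied and z4' drops from the rest; 1 of the 2^4 = 16 assignments to the other variables satisfy what remains.
With z4 = 0, by the same count on the reduced clause set, 4 assignments work.
(One model: z1=F, z2=F, z3=F, z4=F, z5=F.)
Total: 1 + 4 = 5.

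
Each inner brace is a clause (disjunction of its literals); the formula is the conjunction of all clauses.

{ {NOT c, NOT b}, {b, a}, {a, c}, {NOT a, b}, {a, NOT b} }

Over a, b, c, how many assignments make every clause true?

1

There are 2^3 = 8 truth assignments over (a, b, c).
Check each against the 5 clauses (columns in the order a, b, c):
  F F F  ✗ fails (b OR a)
  F F T  ✗ fails (b OR a)
  F T F  ✗ fails (a OR c)
  F T T  ✗ fails (NOT c OR NOT b)
  T F F  ✗ fails (NOT a OR b)
  T F T  ✗ fails (NOT a OR b)
  T T F  ✓ satisfies all
  T T T  ✗ fails (NOT c OR NOT b)
1 of the 8 rows is a model.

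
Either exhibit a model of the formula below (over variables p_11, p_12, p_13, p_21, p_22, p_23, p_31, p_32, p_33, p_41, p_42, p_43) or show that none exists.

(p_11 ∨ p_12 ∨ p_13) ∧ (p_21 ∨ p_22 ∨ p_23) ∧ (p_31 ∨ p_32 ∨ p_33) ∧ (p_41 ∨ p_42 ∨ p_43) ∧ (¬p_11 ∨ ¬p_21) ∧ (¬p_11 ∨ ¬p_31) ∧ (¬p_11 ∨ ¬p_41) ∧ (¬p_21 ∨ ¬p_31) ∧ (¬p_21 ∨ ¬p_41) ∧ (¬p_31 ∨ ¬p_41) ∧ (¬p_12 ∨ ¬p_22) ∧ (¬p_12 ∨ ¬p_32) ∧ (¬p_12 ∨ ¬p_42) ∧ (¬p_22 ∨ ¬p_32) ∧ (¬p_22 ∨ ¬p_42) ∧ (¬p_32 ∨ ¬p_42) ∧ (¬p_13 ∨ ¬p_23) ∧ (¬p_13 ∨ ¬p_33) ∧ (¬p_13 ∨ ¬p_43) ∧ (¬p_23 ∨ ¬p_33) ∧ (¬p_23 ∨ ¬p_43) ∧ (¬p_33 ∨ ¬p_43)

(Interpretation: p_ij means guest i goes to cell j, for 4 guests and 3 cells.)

UNSATISFIABLE

Try p_11 = False.
Try p_12 = True.
From the singleton clause (¬p_22), p_22 = False.
From the singleton clause (¬p_32), p_32 = False.
From the singleton clause (¬p_42), p_42 = False.
Try p_21 = True.
From the singleton clause (¬p_31), p_31 = False.
From the singleton clause (p_33), p_33 = True.
From the singleton clause (¬p_41), p_41 = False.
From the singleton clause (p_43), p_43 = True.
That conflicts with the unit clause (¬p_43).
That branch fails; take p_21 = False instead.
From the singleton clause (p_23), p_23 = True.
From the singleton clause (¬p_13), p_13 = False.
From the singleton clause (¬p_33), p_33 = False.
From the singleton clause (p_31), p_31 = True.
From the singleton clause (¬p_41), p_41 = False.
From the singleton clause (p_43), p_43 = True.
That conflicts with the unit clause (¬p_43).
Neither p_21 = True nor p_21 = False works.
That branch fails; take p_12 = False instead.
From the singleton clause (p_13), p_13 = True.
From the singleton clause (¬p_23), p_23 = False.
From the singleton clause (¬p_33), p_33 = False.
From the singleton clause (¬p_43), p_43 = False.
Try p_21 = True.
From the singleton clause (¬p_31), p_31 = False.
From the singleton clause (p_32), p_32 = True.
From the singleton clause (¬p_41), p_41 = False.
From the singleton clause (p_42), p_42 = True.
That conflicts with the unit clause (¬p_42).
That branch fails; take p_21 = False instead.
From the singleton clause (p_22), p_22 = True.
From the singleton clause (¬p_32), p_32 = False.
From the singleton clause (p_31), p_31 = True.
From the singleton clause (¬p_41), p_41 = False.
From the singleton clause (p_42), p_42 = True.
That conflicts with the unit clause (¬p_42).
Neither p_21 = True nor p_21 = False works.
Neither p_12 = True nor p_12 = False works.
That branch fails; take p_11 = True instead.
From the singleton clause (¬p_21), p_21 = False.
From the singleton clause (¬p_31), p_31 = False.
From the singleton clause (¬p_41), p_41 = False.
Try p_22 = True.
From the singleton clause (¬p_12), p_12 = False.
From the singleton clause (¬p_32), p_32 = False.
From the singleton clause (p_33), p_33 = True.
From the singleton clause (¬p_42), p_42 = False.
From the singleton clause (p_43), p_43 = True.
That conflicts with the unit clause (¬p_43).
That branch fails; take p_22 = False instead.
From the singleton clause (p_23), p_23 = True.
From the singleton clause (¬p_13), p_13 = False.
From the singleton clause (¬p_33), p_33 = False.
From the singleton clause (p_32), p_32 = True.
From the singleton clause (¬p_12), p_12 = False.
From the singleton clause (¬p_42), p_42 = False.
From the singleton clause (p_43), p_43 = True.
That conflicts with the unit clause (¬p_43).
Neither p_22 = True nor p_22 = False works.
Neither p_11 = True nor p_11 = False works.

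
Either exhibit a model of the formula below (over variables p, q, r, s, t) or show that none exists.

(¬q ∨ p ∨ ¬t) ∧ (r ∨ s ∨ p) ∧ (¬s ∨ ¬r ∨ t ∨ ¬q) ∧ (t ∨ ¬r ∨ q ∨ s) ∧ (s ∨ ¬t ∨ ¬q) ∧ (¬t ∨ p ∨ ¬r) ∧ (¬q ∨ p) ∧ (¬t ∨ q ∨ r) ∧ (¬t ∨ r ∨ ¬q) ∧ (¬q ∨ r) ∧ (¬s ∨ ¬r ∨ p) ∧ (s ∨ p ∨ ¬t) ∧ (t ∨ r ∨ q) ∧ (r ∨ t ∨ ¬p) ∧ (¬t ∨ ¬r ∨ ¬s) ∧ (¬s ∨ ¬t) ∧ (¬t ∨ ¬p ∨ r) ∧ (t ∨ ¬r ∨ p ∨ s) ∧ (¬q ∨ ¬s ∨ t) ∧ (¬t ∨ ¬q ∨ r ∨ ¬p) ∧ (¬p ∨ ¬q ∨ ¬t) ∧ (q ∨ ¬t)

Case q = False:
Unit clause (¬t) forces t = False.
Unit clause (r) forces r = True.
Unit clause (s) forces s = True.
Unit clause (p) forces p = True.
All clauses are satisfied.

p: True; q: False; r: True; s: True; t: False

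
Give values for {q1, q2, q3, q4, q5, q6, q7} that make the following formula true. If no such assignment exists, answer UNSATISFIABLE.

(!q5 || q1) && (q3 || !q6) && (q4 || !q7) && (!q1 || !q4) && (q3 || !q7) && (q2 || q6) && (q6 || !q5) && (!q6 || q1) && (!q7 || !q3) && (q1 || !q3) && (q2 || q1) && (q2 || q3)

Try q5 = true.
(q1) alone gives q1 = true.
(!q4) alone gives q4 = false.
(!q7) alone gives q7 = false.
(q6) alone gives q6 = true.
(q3) alone gives q3 = true.
Every clause is now satisfied; q2 is unconstrained.

q1: true, q2: false, q3: true, q4: false, q5: true, q6: true, q7: false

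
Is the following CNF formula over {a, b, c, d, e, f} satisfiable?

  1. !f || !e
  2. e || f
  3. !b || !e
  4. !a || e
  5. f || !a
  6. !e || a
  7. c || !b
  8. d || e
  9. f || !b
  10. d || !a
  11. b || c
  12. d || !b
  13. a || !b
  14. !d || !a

Satisfiable

Case f = true:
The clause (!e) is unit, so e = false.
The clause (!a) is unit, so a = false.
The clause (d) is unit, so d = true.
The clause (!b) is unit, so b = false.
The clause (c) is unit, so c = true.
All clauses are satisfied.
A satisfying assignment: a=false,  b=false,  c=true,  d=true,  e=false,  f=true.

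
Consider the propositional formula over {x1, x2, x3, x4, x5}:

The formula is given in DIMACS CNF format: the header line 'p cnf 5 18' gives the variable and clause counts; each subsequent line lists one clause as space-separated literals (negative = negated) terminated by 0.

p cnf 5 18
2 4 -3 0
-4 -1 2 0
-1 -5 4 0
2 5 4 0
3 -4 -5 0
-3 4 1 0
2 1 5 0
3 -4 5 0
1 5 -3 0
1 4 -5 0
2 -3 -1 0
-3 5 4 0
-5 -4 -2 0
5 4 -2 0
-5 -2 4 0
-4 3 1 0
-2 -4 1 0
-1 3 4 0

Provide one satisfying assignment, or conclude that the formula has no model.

x1 ↦ True; x2 ↦ True; x3 ↦ True; x4 ↦ True; x5 ↦ False

Try x2 = True.
Try x5 = False.
Unit clause (x4) forces x4 = True.
Unit clause (x3) forces x3 = True.
Unit clause (x1) forces x1 = True.
Every clause now holds.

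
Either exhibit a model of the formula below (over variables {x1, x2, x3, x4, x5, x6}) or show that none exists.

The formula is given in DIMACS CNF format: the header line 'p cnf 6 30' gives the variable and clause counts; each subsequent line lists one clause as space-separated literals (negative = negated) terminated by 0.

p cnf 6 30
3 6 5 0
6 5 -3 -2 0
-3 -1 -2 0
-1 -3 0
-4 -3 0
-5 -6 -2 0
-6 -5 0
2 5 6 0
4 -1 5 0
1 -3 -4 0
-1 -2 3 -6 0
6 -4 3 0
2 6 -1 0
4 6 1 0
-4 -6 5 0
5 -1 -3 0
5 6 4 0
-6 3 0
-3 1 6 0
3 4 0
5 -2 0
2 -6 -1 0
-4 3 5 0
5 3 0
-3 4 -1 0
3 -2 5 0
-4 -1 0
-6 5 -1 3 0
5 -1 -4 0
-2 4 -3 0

Try x1 = False.
Try x4 = False.
(x6) alone gives x6 = True.
(¬x5) alone gives x5 = False.
(x3) alone gives x3 = True.
(¬x2) alone gives x2 = False.
This assignment satisfies each clause.

x1 ↦ False, x2 ↦ False, x3 ↦ True, x4 ↦ False, x5 ↦ False, x6 ↦ True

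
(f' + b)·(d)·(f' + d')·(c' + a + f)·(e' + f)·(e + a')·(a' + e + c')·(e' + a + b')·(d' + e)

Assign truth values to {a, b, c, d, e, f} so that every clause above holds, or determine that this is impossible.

The clause (d) is unit, so d = 1.
The clause (f') is unit, so f = 0.
The clause (e') is unit, so e = 0.
Now (e) is unsatisfied and unit — conflict.

UNSATISFIABLE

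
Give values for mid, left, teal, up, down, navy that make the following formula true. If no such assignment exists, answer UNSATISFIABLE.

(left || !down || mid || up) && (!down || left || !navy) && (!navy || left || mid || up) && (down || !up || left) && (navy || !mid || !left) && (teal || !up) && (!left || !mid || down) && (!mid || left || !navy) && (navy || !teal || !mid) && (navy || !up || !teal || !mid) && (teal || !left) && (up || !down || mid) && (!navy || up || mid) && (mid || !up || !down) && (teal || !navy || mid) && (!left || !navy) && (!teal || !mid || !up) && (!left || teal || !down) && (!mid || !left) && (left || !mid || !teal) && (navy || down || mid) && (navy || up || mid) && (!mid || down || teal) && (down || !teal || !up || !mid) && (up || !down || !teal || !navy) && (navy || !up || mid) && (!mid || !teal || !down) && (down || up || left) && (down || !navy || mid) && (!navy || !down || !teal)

Case teal = false:
The clause (!up) is unit, so up = false.
The clause (!left) is unit, so left = false.
The clause (down) is unit, so down = true.
The clause (mid) is unit, so mid = true.
The clause (!navy) is unit, so navy = false.
All clauses are satisfied.

mid: true; left: false; teal: false; up: false; down: true; navy: false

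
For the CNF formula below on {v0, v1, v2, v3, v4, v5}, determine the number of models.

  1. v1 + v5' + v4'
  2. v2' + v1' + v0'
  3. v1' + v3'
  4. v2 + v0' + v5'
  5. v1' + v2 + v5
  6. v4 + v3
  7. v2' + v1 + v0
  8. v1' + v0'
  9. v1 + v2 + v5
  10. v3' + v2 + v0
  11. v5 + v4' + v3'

There are 2^6 = 64 truth assignments over (v0, v1, v2, v3, v4, v5).
Split on v4. With v4 = 1, the clauses containing v4 are satisfied and v4' drops from the rest; 4 of the 2^5 = 32 assignments to the other variables satisfy what remains.
With v4 = 0, by the same count on the reduced clause set, 2 assignments work.
Total: 4 + 2 = 6.

6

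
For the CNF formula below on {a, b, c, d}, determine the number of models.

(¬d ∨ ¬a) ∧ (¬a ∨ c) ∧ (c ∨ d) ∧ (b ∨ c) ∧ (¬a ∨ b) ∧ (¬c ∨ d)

3

There are 2^4 = 16 truth assignments over (a, b, c, d).
Check each against the 6 clauses (columns in the order a, b, c, d):
  F F F F  ✗ fails (c ∨ d)
  F F F T  ✗ fails (b ∨ c)
  F F T F  ✗ fails (¬c ∨ d)
  F F T T  ✓ satisfies all
  F T F F  ✗ fails (c ∨ d)
  F T F T  ✓ satisfies all
  F T T F  ✗ fails (¬c ∨ d)
  F T T T  ✓ satisfies all
  T F F F  ✗ fails (¬a ∨ c)
  T F F T  ✗ fails (¬d ∨ ¬a)
  T F T F  ✗ fails (¬a ∨ b)
  T F T T  ✗ fails (¬d ∨ ¬a)
  T T F F  ✗ fails (¬a ∨ c)
  T T F T  ✗ fails (¬d ∨ ¬a)
  T T T F  ✗ fails (¬c ∨ d)
  T T T T  ✗ fails (¬d ∨ ¬a)
3 of the 16 rows are models.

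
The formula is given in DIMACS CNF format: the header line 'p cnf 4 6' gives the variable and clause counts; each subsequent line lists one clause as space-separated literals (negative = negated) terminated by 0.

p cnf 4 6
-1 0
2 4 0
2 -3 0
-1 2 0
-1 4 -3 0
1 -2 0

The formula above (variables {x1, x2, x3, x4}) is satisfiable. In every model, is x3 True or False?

False

Suppose x3 = True.
The clause (¬x1) is unit, so x1 = False.
The clause (x2) is unit, so x2 = True.
That conflicts with the unit clause (¬x2).
So every satisfying assignment has x3 = False.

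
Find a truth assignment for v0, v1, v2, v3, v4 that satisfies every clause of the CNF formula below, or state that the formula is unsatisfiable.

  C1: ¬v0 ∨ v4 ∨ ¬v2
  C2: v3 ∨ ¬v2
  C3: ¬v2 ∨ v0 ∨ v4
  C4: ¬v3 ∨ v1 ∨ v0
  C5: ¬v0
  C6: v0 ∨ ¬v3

v0 ↦ False, v1 ↦ False, v2 ↦ False, v3 ↦ False, v4 ↦ True

From the singleton clause (¬v0), v0 = False.
From the singleton clause (¬v3), v3 = False.
From the singleton clause (¬v2), v2 = False.
All clauses hold; v1, v4 can take either value.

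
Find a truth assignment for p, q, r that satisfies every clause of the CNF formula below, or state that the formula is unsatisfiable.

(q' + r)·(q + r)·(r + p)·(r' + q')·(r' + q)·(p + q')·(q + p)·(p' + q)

UNSATISFIABLE

Suppose q = 0.
From the singleton clause (r), r = 1.
Now (r') is unsatisfied and unit — conflict.
Undo q and try q = 1.
From the singleton clause (r), r = 1.
Now (r') is unsatisfied and unit — conflict.
Neither q = 1 nor q = 0 works.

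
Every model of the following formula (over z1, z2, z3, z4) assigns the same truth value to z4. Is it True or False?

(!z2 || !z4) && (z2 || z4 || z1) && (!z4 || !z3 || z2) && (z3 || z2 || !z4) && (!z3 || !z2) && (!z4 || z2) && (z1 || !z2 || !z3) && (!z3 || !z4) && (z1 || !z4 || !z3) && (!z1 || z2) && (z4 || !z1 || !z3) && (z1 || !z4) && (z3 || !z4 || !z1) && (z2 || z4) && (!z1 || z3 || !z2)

Suppose z4 = true.
Unit clause (!z2) forces z2 = false.
Now (z2) is unsatisfied and unit — conflict.
So every satisfying assignment has z4 = False.

False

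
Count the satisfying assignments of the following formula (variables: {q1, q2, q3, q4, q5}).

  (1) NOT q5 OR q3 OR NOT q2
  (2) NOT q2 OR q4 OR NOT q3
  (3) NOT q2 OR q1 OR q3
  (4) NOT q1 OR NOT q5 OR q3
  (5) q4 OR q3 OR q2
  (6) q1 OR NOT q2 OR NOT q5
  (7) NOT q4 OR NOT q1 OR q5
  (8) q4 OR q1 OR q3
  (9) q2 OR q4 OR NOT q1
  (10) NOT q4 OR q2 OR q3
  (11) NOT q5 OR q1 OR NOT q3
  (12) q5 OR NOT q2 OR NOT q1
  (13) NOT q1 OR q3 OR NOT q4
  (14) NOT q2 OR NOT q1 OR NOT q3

4

There are 2^5 = 32 truth assignments over (q1, q2, q3, q4, q5).
Split on q1. With q1 = true, the clauses containing q1 are satisfied and NOT q1 drops from the rest; 1 of the 2^4 = 16 assignments to the other variables satisfy what remains.
With q1 = false, by the same count on the reduced clause set, 3 assignments work.
(One model: q1=F, q2=F, q3=T, q4=F, q5=F.)
Total: 1 + 3 = 4.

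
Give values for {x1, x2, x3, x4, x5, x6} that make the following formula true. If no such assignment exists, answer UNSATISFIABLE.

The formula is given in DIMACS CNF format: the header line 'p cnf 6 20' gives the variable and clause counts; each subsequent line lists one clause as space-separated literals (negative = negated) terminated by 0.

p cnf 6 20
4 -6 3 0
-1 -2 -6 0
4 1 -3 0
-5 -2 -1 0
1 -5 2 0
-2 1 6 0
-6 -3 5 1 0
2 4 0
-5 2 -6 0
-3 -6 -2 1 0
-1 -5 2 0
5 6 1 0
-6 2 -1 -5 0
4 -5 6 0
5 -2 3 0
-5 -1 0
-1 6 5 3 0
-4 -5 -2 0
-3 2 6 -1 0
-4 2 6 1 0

Case x2 = True:
Case x1 = True:
Unit clause (¬x6) forces x6 = False.
Unit clause (¬x5) forces x5 = False.
Unit clause (x3) forces x3 = True.
All clauses hold; x4 can take either value.

x1=True, x2=True, x3=True, x4=False, x5=False, x6=False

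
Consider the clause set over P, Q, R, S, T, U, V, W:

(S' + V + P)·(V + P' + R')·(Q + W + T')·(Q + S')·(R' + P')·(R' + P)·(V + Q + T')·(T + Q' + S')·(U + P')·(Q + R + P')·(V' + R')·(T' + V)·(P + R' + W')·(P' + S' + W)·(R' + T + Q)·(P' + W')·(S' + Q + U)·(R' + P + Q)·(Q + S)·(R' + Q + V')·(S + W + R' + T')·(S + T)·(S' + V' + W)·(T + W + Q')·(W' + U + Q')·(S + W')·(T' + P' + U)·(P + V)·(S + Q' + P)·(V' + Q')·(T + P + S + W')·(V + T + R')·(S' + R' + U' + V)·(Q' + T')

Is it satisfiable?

Suppose Q = 1.
(V') alone gives V = 0.
(T') alone gives T = 0.
(S') alone gives S = 0.
Now (S) is unsatisfied and unit — conflict.
Backtrack on Q: now try Q = 0.
(S') alone gives S = 0.
Now (S) is unsatisfied and unit — conflict.
Neither Q = 1 nor Q = 0 works.
No assignment satisfies every clause.

Unsatisfiable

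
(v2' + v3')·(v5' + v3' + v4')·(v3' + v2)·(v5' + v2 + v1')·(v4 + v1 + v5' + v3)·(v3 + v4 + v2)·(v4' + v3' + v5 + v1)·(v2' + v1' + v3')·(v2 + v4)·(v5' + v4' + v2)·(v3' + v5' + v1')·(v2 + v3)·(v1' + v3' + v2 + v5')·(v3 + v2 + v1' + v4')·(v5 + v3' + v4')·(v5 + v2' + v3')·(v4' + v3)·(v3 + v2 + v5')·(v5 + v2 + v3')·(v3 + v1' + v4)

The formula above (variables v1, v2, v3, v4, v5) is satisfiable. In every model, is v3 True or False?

False

Suppose v3 = 1.
From the singleton clause (v2'), v2 = 0.
But (v2) is also a unit clause — contradiction.
So every satisfying assignment has v3 = False.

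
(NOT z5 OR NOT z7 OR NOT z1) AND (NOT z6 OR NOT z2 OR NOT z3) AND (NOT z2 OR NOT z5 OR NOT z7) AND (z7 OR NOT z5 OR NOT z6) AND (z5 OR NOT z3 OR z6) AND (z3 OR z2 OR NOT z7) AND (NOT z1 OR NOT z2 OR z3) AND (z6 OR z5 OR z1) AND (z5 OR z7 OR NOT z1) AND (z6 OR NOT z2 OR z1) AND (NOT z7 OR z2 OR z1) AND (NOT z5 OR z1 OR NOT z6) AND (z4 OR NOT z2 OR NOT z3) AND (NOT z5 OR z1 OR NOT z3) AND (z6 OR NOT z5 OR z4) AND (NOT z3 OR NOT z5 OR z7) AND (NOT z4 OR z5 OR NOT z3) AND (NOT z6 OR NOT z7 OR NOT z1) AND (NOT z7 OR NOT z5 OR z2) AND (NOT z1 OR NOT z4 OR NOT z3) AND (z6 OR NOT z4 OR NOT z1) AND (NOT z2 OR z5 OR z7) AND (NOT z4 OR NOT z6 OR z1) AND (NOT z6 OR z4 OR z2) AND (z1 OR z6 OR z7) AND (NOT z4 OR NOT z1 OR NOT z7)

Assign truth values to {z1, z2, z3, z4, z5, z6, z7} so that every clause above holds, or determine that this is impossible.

z1: false; z2: true; z3: false; z4: false; z5: false; z6: true; z7: true

Suppose z5 = false.
Suppose z3 = false.
Suppose z2 = true.
The clause (NOT z1) is unit, so z1 = false.
The clause (z6) is unit, so z6 = true.
The clause (z7) is unit, so z7 = true.
The clause (NOT z4) is unit, so z4 = false.
All clauses are satisfied.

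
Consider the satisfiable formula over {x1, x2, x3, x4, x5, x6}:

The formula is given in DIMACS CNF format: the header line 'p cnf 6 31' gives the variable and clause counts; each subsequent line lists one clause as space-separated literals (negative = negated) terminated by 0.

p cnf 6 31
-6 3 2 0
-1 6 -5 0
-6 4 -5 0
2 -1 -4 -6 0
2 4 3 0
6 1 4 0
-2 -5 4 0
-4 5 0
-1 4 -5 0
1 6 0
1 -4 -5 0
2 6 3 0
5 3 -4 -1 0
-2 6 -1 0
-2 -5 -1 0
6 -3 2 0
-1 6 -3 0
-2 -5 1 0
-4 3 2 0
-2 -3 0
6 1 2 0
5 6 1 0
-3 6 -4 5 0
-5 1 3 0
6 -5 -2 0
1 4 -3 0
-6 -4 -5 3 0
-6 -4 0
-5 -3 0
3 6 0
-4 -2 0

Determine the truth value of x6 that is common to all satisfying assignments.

True

Suppose x6 = False.
From the singleton clause (x1), x1 = True.
From the singleton clause (¬x5), x5 = False.
From the singleton clause (¬x4), x4 = False.
From the singleton clause (¬x2), x2 = False.
From the singleton clause (x3), x3 = True.
Now (¬x3) is unsatisfied and unit — conflict.
So every satisfying assignment has x6 = True.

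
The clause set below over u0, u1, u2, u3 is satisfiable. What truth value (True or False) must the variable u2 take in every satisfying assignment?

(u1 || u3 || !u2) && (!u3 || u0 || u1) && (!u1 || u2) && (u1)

True

Suppose u2 = false.
The clause (!u1) is unit, so u1 = false.
But (u1) is also a unit clause — contradiction.
So every satisfying assignment has u2 = True.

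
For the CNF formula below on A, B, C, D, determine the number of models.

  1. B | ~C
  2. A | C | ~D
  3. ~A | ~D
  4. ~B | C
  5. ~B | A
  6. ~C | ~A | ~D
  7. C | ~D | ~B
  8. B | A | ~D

There are 2^4 = 16 truth assignments over (A, B, C, D).
Check each against the 8 clauses (columns in the order A, B, C, D):
  F F F F  ✓ satisfies all
  F F F T  ✗ fails (A | C | ~D)
  F F T F  ✗ fails (B | ~C)
  F F T T  ✗ fails (B | ~C)
  F T F F  ✗ fails (~B | C)
  F T F T  ✗ fails (A | C | ~D)
  F T T F  ✗ fails (~B | A)
  F T T T  ✗ fails (~B | A)
  T F F F  ✓ satisfies all
  T F F T  ✗ fails (~A | ~D)
  T F T F  ✗ fails (B | ~C)
  T F T T  ✗ fails (B | ~C)
  T T F F  ✗ fails (~B | C)
  T T F T  ✗ fails (~A | ~D)
  T T T F  ✓ satisfies all
  T T T T  ✗ fails (~A | ~D)
3 of the 16 rows are models.

3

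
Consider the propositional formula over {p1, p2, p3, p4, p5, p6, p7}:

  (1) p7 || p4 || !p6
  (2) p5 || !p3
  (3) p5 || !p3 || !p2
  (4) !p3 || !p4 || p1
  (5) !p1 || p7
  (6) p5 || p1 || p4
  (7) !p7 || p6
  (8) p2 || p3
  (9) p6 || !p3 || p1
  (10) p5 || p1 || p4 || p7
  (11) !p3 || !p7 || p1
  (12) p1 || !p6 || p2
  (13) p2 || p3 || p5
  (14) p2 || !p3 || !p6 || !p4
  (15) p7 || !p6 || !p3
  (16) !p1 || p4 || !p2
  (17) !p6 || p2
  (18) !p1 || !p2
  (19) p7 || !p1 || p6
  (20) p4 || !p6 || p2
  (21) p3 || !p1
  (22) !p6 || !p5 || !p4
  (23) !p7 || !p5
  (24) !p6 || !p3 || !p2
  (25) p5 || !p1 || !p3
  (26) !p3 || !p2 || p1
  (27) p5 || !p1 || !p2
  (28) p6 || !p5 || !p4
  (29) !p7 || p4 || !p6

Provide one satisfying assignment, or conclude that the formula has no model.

p1=false,  p2=true,  p3=false,  p4=true,  p5=false,  p6=false,  p7=false

Branch on p5: set p5 = false.
Unit clause (!p3) forces p3 = false.
Unit clause (p2) forces p2 = true.
Unit clause (!p1) forces p1 = false.
Unit clause (p4) forces p4 = true.
Branch on p7: set p7 = false.
Every clause is now satisfied; p6 is unconstrained.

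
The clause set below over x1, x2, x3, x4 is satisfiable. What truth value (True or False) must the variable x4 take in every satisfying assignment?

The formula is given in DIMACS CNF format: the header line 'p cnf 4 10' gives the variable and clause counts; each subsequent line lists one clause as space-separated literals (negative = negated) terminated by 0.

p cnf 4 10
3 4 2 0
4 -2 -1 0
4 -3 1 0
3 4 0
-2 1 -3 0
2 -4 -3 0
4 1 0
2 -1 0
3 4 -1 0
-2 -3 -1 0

True

Suppose x4 = False.
(x3) alone gives x3 = True.
(x1) alone gives x1 = True.
(¬x2) alone gives x2 = False.
That conflicts with the unit clause (x2).
So every satisfying assignment has x4 = True.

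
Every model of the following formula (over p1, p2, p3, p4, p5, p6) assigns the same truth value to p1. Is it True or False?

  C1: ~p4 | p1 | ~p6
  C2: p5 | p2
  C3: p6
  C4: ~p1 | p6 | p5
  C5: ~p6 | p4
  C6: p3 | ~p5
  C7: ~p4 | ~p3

Suppose p1 = 0.
The clause (p6) is unit, so p6 = 1.
The clause (~p4) is unit, so p4 = 0.
That conflicts with the unit clause (p4).
So every satisfying assignment has p1 = True.

True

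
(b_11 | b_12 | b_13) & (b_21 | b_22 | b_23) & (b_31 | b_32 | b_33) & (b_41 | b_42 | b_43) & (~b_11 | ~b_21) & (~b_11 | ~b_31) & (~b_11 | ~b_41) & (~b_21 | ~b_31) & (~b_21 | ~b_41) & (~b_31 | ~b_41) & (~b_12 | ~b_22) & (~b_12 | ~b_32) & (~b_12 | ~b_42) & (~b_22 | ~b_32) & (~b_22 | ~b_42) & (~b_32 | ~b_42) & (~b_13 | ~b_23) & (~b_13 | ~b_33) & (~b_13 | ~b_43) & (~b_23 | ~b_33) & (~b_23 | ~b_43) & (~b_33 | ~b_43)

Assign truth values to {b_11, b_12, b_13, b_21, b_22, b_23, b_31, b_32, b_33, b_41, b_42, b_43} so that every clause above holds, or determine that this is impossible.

UNSATISFIABLE

Branch on b_11: set b_11 = 0.
Branch on b_12: set b_12 = 1.
From the singleton clause (~b_22), b_22 = 0.
From the singleton clause (~b_32), b_32 = 0.
From the singleton clause (~b_42), b_42 = 0.
Branch on b_21: set b_21 = 1.
From the singleton clause (~b_31), b_31 = 0.
From the singleton clause (b_33), b_33 = 1.
From the singleton clause (~b_41), b_41 = 0.
From the singleton clause (b_43), b_43 = 1.
But (~b_43) is also a unit clause — contradiction.
That branch fails; take b_21 = 0 instead.
From the singleton clause (b_23), b_23 = 1.
From the singleton clause (~b_13), b_13 = 0.
From the singleton clause (~b_33), b_33 = 0.
From the singleton clause (b_31), b_31 = 1.
From the singleton clause (~b_41), b_41 = 0.
From the singleton clause (b_43), b_43 = 1.
But (~b_43) is also a unit clause — contradiction.
Both values of b_21 lead to a conflict.
That branch fails; take b_12 = 0 instead.
From the singleton clause (b_13), b_13 = 1.
From the singleton clause (~b_23), b_23 = 0.
From the singleton clause (~b_33), b_33 = 0.
From the singleton clause (~b_43), b_43 = 0.
Branch on b_21: set b_21 = 1.
From the singleton clause (~b_31), b_31 = 0.
From the singleton clause (b_32), b_32 = 1.
From the singleton clause (~b_41), b_41 = 0.
From the singleton clause (b_42), b_42 = 1.
But (~b_42) is also a unit clause — contradiction.
That branch fails; take b_21 = 0 instead.
From the singleton clause (b_22), b_22 = 1.
From the singleton clause (~b_32), b_32 = 0.
From the singleton clause (b_31), b_31 = 1.
From the singleton clause (~b_41), b_41 = 0.
From the singleton clause (b_42), b_42 = 1.
But (~b_42) is also a unit clause — contradiction.
Both values of b_21 lead to a conflict.
Both values of b_12 lead to a conflict.
That branch fails; take b_11 = 1 instead.
From the singleton clause (~b_21), b_21 = 0.
From the singleton clause (~b_31), b_31 = 0.
From the singleton clause (~b_41), b_41 = 0.
Branch on b_22: set b_22 = 1.
From the singleton clause (~b_12), b_12 = 0.
From the singleton clause (~b_32), b_32 = 0.
From the singleton clause (b_33), b_33 = 1.
From the singleton clause (~b_42), b_42 = 0.
From the singleton clause (b_43), b_43 = 1.
But (~b_43) is also a unit clause — contradiction.
That branch fails; take b_22 = 0 instead.
From the singleton clause (b_23), b_23 = 1.
From the singleton clause (~b_13), b_13 = 0.
From the singleton clause (~b_33), b_33 = 0.
From the singleton clause (b_32), b_32 = 1.
From the singleton clause (~b_12), b_12 = 0.
From the singleton clause (~b_42), b_42 = 0.
From the singleton clause (b_43), b_43 = 1.
But (~b_43) is also a unit clause — contradiction.
Both values of b_22 lead to a conflict.
Both values of b_11 lead to a conflict.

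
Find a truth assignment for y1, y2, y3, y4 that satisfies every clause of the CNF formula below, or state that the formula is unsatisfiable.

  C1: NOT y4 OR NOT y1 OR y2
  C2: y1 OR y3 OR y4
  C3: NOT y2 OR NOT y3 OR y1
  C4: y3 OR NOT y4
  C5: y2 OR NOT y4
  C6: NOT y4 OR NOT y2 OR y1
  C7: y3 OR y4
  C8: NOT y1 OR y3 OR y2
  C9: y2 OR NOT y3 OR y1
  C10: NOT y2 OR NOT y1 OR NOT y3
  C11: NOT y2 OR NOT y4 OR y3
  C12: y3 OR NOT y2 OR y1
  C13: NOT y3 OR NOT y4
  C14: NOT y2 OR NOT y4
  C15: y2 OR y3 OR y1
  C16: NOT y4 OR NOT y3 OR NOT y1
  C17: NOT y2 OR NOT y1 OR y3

y1=true,  y2=false,  y3=true,  y4=false

Suppose y3 = true.
The clause (NOT y4) is unit, so y4 = false.
Suppose y2 = false.
The clause (y1) is unit, so y1 = true.
All clauses are satisfied.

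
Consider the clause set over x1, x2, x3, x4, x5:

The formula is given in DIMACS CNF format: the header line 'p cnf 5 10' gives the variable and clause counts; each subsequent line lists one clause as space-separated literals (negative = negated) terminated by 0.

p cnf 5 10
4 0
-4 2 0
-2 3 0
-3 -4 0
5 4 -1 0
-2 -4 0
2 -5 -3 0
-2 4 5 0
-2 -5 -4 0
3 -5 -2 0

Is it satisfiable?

No, unsatisfiable

(x4) alone gives x4 = True.
(x2) alone gives x2 = True.
Now (¬x2) is unsatisfied and unit — conflict.
No assignment satisfies every clause.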